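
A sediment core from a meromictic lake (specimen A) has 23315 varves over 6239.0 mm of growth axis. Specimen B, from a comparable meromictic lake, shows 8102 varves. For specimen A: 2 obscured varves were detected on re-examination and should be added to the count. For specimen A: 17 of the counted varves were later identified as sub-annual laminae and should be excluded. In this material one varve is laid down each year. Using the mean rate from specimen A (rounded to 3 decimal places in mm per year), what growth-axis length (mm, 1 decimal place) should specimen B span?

Specimen A: adjusted count: 23315 − 17 + 2 = 23300 varves.
A: Extension rate ≈ 6239.0 / 23300 = 0.268 mm per year.
For B, 0.268 mm/year × 8102 years = 2171.3 mm.

2171.3 mm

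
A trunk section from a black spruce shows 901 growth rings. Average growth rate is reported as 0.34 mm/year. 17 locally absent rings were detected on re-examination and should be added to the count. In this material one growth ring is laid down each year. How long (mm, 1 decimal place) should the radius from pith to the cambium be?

312.1 mm

True growth ring count = 901 + 17 = 918.
Predicted length = 0.34 mm/year × 918 years = 312.1 mm.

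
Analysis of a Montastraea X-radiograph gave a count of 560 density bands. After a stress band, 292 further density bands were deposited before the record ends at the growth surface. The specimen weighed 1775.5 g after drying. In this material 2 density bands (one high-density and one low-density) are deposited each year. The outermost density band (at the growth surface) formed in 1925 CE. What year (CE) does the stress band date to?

There are 292 density bands younger than the stress band.
Dividing by 2 density bands per year: 292 / 2 = 146 years.
1925 − 146 = 1779 CE.

1779 CE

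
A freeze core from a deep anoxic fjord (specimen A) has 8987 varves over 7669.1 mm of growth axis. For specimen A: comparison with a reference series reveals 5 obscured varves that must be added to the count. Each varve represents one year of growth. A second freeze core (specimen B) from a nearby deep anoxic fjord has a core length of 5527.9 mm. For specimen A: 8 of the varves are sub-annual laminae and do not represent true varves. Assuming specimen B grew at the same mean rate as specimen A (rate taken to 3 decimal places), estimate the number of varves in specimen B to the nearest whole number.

Specimen A: after corrections the count is 8987 − 8 + 5 = 8984 varves.
A: Extension rate ≈ 7669.1 / 8984 = 0.854 mm per year.
For B, 5527.9 / 0.854 = 6472.95 years ≈ 6473 varves.

6473 varves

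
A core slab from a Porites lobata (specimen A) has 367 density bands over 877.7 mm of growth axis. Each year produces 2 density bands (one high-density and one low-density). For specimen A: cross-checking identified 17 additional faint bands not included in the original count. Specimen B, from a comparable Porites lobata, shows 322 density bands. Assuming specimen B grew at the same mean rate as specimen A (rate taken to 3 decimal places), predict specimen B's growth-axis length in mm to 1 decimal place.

Specimen A: adjusted count: 367 + 17 = 384 density bands.
Specimen A: 384 density bands at 2 per year is 384 / 2 = 192 years.
A: Mean rate = 877.7 mm / 192 years ≈ 4.571 mm/yr.
Specimen B: dividing by 2 density bands per year: 322 / 2 = 161 years. B's length ≈ 4.571 × 161 = 735.9 mm.

735.9 mm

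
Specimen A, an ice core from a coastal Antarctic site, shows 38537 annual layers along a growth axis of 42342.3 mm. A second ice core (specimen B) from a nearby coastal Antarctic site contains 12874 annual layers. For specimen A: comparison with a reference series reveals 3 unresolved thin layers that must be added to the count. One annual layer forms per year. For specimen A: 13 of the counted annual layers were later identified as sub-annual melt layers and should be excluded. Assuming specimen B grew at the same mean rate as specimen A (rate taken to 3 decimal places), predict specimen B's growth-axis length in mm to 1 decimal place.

Specimen A: after corrections the count is 38537 − 13 + 3 = 38527 annual layers.
A: Mean rate = 42342.3 mm / 38527 years ≈ 1.099 mm/year.
Length of B = 1.099 × 12874 = 14148.5 mm.

14148.5 mm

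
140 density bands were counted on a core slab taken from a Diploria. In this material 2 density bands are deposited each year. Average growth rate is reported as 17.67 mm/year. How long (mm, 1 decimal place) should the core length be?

1236.9 mm

With 2 density bands per year, 140 / 2 = 70 years.
70 years at 17.67 mm/year gives 17.67 × 70 = 1236.9 mm.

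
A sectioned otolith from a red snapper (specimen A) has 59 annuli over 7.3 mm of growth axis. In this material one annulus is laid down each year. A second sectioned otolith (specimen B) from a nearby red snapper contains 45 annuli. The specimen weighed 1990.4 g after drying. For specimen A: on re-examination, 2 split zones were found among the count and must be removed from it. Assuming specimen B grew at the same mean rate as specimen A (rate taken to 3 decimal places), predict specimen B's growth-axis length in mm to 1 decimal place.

Specimen A: correcting the raw count gives 59 − 2 = 57 true annuli.
A: 7.3 mm over 57 years gives 7.3 / 57 ≈ 0.128 mm/yr.
Length of B = 0.128 × 45 = 5.8 mm.

5.8 mm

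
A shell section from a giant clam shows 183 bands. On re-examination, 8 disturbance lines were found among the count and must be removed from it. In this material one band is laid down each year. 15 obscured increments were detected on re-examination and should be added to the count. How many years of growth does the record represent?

True band count = 183 − 8 + 15 = 190.
With a one-to-one band periodicity this is 190 years.

190 yr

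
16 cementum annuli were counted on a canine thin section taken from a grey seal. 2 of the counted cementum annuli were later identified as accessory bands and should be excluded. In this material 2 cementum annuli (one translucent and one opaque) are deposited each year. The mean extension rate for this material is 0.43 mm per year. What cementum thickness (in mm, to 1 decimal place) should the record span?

Correcting the raw count gives 16 − 2 = 14 true cementum annuli.
With 2 cementum annuli per year, 14 / 2 = 7 years.
7 years at 0.43 mm/year gives 0.43 × 7 = 3.0 mm.

3.0 mm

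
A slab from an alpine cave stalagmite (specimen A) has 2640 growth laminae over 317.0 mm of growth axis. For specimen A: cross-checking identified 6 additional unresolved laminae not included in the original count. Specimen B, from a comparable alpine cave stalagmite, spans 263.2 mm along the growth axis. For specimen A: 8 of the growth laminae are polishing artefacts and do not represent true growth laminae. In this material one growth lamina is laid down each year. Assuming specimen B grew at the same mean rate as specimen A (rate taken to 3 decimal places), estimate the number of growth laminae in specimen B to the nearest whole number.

Specimen A: after corrections the count is 2640 − 8 + 6 = 2638 growth laminae.
A: Mean rate = 317.0 mm / 2638 years ≈ 0.120 mm/year.
Specimen B: 263.2 mm / 0.120 mm per year = 2193.33 years ≈ 2193 growth laminae.

2193 growth laminae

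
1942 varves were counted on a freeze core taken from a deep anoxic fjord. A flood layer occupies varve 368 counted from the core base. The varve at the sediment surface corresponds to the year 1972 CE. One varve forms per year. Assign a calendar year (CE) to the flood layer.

Between varve 368 and the sediment surface there are 1942 − 368 = 1574 varves.
1972 − 1574 = 398 CE.

398 CE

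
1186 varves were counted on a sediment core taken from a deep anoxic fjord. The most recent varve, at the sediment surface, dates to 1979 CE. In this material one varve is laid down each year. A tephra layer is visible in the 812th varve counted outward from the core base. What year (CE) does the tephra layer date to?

1605 CE

Between varve 812 and the sediment surface there are 1186 − 812 = 374 varves.
Counting back 374 years from 1979 CE places the tephra layer in 1979 − 374 = 1605 CE.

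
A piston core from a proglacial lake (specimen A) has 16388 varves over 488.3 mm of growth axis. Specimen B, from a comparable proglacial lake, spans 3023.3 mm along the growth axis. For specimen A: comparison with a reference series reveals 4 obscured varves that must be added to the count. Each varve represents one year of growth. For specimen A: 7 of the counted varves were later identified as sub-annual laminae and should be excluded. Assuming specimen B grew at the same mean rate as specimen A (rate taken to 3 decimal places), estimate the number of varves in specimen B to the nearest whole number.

100777 varves

Specimen A: correcting the raw count gives 16388 − 7 + 4 = 16385 true varves.
A: Mean rate = 488.3 mm / 16385 years ≈ 0.030 mm/year.
Specimen B: 3023.3 mm / 0.030 mm per year = 100776.67 years ≈ 100777 varves.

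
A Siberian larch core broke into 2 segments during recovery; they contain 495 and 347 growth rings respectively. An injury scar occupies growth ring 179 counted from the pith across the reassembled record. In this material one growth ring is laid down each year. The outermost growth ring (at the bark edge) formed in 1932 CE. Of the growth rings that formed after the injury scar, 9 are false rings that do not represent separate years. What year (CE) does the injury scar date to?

1278 CE

Total growth rings = 495 + 347 = 842.
Between growth ring 179 and the bark edge there are 842 − 179 = 663 growth rings.
663 − 9 false = 654 true growth rings after the injury scar.
1932 − 654 = 1278 CE.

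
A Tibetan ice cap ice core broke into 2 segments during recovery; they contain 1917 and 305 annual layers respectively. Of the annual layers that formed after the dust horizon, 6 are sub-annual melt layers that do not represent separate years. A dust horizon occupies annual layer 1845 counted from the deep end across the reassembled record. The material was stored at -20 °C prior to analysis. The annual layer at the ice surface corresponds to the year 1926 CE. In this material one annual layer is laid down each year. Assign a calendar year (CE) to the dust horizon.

Total annual layers = 1917 + 305 = 2222.
Between annual layer 1845 and the ice surface there are 2222 − 1845 = 377 annual layers.
Removing the 6 false annual layers leaves 377 − 6 = 371 true annual layers beyond the dust horizon.
Counting back 371 years from 1926 CE places the dust horizon in 1926 − 371 = 1555 CE.

1555 CE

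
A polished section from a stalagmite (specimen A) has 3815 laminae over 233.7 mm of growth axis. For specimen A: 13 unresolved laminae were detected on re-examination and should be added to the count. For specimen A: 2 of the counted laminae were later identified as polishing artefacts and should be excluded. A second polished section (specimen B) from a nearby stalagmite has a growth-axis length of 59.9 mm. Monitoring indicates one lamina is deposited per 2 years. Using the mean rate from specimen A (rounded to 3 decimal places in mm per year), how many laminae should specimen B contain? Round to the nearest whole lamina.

966 laminae

Specimen A: after corrections the count is 3815 − 2 + 13 = 3826 laminae.
Specimen A: multiplying by 2 years per lamina: 3826 × 2 = 7652 years.
A: Extension rate ≈ 233.7 / 7652 = 0.031 mm/year.
Specimen B: 59.9 mm / 0.031 mm per year = 1932.26 years; at 2 years per lamina that is 1932.26 / 2 ≈ 966 laminae.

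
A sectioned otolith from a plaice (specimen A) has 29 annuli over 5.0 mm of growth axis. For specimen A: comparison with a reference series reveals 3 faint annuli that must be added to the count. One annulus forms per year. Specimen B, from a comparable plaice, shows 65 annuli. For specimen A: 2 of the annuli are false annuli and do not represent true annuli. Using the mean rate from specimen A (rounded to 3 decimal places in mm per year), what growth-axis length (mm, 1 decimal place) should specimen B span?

10.9 mm

Specimen A: adjusted count: 29 − 2 + 3 = 30 annuli.
A: Extension rate ≈ 5.0 / 30 = 0.167 mm/yr.
For B, 0.167 mm/year × 65 years = 10.9 mm.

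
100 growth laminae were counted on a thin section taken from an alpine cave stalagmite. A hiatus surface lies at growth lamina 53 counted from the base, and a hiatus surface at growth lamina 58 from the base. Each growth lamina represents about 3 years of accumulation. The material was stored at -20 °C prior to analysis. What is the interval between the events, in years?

Separation: 58 − 53 = 5 growth laminae.
5 growth laminae at 3 years each span 5 × 3 = 15 years.

15 years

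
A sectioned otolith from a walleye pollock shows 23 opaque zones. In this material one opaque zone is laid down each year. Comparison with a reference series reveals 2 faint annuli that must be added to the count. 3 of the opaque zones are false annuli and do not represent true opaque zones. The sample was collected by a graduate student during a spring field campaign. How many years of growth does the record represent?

True opaque zone count = 23 − 3 + 2 = 22.
At one opaque zone per year, that is 22 years.

22 years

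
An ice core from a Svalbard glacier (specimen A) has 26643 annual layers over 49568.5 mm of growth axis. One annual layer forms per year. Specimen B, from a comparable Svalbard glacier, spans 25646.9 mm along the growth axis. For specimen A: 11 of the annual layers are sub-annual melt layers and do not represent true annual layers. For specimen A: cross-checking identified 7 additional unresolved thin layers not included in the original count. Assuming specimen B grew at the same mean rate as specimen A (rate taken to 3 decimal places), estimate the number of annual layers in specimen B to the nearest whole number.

13781 annual layers

Specimen A: true annual layer count = 26643 − 11 + 7 = 26639.
A: Extension rate ≈ 49568.5 / 26639 = 1.861 mm/yr.
For B, 25646.9 / 1.861 = 13781.25 years ≈ 13781 annual layers.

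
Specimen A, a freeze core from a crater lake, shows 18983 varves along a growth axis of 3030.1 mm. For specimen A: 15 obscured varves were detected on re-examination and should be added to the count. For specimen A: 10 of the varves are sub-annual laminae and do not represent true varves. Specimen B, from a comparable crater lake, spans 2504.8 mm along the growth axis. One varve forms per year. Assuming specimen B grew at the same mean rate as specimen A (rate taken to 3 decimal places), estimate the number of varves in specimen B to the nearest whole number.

Specimen A: true varve count = 18983 − 10 + 15 = 18988.
A: Mean rate = 3030.1 mm / 18988 years ≈ 0.160 mm/yr.
Specimen B: 2504.8 mm / 0.160 mm per year = 15655.00 years ≈ 15655 varves.

15655 varves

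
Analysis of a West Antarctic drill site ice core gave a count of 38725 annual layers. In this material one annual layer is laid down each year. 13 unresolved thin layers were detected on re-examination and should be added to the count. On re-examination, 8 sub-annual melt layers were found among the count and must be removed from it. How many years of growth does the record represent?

38730 yr

Adjusted count: 38725 − 8 + 13 = 38730 annual layers.
With a one-to-one annual layer periodicity this is 38730 years.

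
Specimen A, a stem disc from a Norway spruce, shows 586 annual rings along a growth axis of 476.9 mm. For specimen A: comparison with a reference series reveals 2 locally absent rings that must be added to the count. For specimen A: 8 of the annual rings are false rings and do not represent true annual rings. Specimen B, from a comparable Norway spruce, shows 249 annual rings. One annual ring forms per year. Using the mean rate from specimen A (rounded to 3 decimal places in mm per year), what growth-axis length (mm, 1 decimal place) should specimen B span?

Specimen A: correcting the raw count gives 586 − 8 + 2 = 580 true annual rings.
A: Mean rate = 476.9 mm / 580 years ≈ 0.822 mm/year.
Length of B = 0.822 × 249 = 204.7 mm.

204.7 mm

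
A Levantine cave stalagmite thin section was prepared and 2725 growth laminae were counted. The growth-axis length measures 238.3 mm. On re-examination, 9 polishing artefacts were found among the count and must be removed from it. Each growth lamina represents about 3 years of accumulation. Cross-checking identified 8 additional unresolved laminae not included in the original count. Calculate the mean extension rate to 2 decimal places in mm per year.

0.03 mm per year

After corrections the count is 2725 − 9 + 8 = 2724 growth laminae.
2724 growth laminae at 3 years each span 2724 × 3 = 8172 years.
Mean rate = 238.3 mm / 8172 years ≈ 0.03 mm per year.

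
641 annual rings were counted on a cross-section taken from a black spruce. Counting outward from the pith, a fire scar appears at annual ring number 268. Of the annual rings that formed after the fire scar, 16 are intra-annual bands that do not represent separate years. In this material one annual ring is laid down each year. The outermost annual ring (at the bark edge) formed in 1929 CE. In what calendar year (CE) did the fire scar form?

641 − 268 = 373 annual rings lie beyond the fire scar toward the bark edge.
373 − 16 false = 357 true annual rings after the fire scar.
1929 − 357 = 1572 CE.

1572 CE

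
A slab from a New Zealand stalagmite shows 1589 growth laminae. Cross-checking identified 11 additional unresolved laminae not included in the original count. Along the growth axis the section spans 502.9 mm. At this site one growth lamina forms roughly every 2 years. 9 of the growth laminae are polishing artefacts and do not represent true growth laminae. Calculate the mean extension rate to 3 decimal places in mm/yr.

0.158 mm/yr

True growth lamina count = 1589 − 9 + 11 = 1591.
At 2 years per growth lamina, 1591 × 2 = 3182 years.
502.9 mm over 3182 years gives 502.9 / 3182 ≈ 0.158 mm/yr.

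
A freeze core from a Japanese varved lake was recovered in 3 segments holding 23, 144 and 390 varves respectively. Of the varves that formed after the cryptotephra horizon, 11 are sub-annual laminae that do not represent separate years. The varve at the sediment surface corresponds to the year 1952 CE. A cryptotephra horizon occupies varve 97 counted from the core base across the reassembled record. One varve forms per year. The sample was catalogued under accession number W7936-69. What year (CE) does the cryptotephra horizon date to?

Total varves = 23 + 144 + 390 = 557.
557 − 97 = 460 varves lie beyond the cryptotephra horizon toward the sediment surface.
460 − 11 false = 449 true varves after the cryptotephra horizon.
The varve at the sediment surface is 1952 CE, so the cryptotephra horizon dates to 1952 − 449 = 1503 CE.

1503 CE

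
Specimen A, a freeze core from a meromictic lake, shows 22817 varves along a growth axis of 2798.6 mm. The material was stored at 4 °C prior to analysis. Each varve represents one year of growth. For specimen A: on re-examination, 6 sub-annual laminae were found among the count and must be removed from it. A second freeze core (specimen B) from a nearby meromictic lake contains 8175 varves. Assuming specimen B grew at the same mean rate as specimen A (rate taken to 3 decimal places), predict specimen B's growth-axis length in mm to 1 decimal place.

1005.5 mm

Specimen A: adjusted count: 22817 − 6 = 22811 varves.
A: Extension rate ≈ 2798.6 / 22811 = 0.123 mm/yr.
B's length ≈ 0.123 × 8175 = 1005.5 mm.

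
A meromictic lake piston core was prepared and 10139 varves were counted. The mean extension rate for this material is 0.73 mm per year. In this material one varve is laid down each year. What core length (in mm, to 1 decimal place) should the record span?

10139 years of growth are recorded.
10139 years at 0.73 mm/year gives 0.73 × 10139 = 7401.5 mm.

7401.5 mm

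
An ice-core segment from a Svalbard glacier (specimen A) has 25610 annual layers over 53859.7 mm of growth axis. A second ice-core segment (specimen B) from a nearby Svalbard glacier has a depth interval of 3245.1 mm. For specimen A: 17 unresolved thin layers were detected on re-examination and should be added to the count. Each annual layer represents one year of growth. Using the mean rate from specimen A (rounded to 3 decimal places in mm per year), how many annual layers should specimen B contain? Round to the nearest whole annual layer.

1544 annual layers

Specimen A: true annual layer count = 25610 + 17 = 25627.
A: Extension rate ≈ 53859.7 / 25627 = 2.102 mm/yr.
B spans 3245.1 / 2.102 = 1543.82 years ≈ 1544 annual layers.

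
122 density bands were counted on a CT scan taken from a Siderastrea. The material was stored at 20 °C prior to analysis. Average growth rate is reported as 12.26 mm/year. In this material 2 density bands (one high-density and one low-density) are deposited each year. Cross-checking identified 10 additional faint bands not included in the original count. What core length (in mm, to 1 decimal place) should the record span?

Correcting the raw count gives 122 + 10 = 132 true density bands.
Dividing by 2 density bands per year: 132 / 2 = 66 years.
66 years at 12.26 mm/year gives 12.26 × 66 = 809.2 mm.

809.2 mm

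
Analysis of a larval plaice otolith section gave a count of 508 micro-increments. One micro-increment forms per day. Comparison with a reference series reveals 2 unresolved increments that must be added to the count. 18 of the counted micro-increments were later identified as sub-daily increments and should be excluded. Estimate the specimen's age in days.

Adjusted count: 508 − 18 + 2 = 492 micro-increments.
With a one-to-one micro-increment periodicity this is 492 days.

492 days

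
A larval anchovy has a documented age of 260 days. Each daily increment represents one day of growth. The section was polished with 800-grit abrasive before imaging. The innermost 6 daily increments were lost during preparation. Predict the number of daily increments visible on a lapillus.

254 daily increments

One daily increment per day gives 260 daily increments over 260 days.
Less the 6 uncaptured daily increments: 260 − 6 = 254.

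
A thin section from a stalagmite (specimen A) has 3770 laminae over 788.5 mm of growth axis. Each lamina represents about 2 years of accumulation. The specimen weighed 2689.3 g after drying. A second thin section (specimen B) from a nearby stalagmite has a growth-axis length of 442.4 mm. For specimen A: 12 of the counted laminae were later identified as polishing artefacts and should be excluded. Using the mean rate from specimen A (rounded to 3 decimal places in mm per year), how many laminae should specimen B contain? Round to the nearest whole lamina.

Specimen A: adjusted count: 3770 − 12 = 3758 laminae.
Specimen A: at 2 years per lamina, 3758 × 2 = 7516 years.
A: 788.5 mm over 7516 years gives 788.5 / 7516 ≈ 0.105 mm/year.
Specimen B: 442.4 mm / 0.105 mm per year = 4213.33 years; at 2 years per lamina that is 4213.33 / 2 ≈ 2107 laminae.

2107 laminae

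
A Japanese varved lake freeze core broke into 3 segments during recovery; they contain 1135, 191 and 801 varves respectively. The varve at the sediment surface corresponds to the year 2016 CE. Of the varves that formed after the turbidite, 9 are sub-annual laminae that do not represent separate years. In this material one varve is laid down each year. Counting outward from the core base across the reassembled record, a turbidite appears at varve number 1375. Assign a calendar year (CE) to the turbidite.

Total varves = 1135 + 191 + 801 = 2127.
The turbidite sits at varve 1375 from the core base, so 2127 − 1375 = 752 varves formed after it.
752 − 9 false = 743 true varves after the turbidite.
2016 − 743 = 1273 CE.

1273 CE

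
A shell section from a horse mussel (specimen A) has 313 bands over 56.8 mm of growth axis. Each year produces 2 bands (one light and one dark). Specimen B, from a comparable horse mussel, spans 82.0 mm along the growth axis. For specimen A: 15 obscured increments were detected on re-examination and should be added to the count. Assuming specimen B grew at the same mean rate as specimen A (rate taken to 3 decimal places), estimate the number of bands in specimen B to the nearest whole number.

Specimen A: after corrections the count is 313 + 15 = 328 bands.
Specimen A: with 2 bands per year, 328 / 2 = 164 years.
A: Extension rate ≈ 56.8 / 164 = 0.346 mm/yr.
B spans 82.0 / 0.346 = 236.99 years; at 2 bands per year that is 236.99 × 2 ≈ 474 bands.

474 bands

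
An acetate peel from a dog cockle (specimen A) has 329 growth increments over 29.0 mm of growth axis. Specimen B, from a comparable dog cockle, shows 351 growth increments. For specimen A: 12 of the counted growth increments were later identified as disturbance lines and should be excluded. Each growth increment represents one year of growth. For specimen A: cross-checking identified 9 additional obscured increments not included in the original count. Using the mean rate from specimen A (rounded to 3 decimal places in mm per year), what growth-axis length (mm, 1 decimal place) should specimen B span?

31.2 mm

Specimen A: adjusted count: 329 − 12 + 9 = 326 growth increments.
A: Extension rate ≈ 29.0 / 326 = 0.089 mm/yr.
Length of B = 0.089 × 351 = 31.2 mm.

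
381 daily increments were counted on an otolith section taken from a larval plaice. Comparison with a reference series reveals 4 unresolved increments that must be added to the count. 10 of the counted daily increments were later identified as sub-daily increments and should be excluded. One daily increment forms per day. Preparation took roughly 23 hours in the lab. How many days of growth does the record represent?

True daily increment count = 381 − 10 + 4 = 375.
One daily increment per day makes the duration 375 days.

375 days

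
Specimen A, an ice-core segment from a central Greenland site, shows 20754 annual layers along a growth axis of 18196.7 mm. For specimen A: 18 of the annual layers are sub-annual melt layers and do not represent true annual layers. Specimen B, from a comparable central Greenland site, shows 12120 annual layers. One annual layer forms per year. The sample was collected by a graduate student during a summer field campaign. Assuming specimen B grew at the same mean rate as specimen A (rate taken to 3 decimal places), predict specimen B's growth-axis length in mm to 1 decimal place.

10641.4 mm

Specimen A: after corrections the count is 20754 − 18 = 20736 annual layers.
A: 18196.7 mm over 20736 years gives 18196.7 / 20736 ≈ 0.878 mm per year.
Length of B = 0.878 × 12120 = 10641.4 mm.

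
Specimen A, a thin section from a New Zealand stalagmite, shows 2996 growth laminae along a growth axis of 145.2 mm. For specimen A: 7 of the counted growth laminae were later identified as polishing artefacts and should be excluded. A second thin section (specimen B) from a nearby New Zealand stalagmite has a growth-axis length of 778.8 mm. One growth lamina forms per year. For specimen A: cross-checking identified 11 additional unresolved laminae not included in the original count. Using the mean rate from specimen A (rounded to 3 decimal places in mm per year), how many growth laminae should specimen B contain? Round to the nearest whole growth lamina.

16225 growth laminae

Specimen A: true growth lamina count = 2996 − 7 + 11 = 3000.
A: Extension rate ≈ 145.2 / 3000 = 0.048 mm/yr.
B spans 778.8 / 0.048 = 16225.00 years ≈ 16225 growth laminae.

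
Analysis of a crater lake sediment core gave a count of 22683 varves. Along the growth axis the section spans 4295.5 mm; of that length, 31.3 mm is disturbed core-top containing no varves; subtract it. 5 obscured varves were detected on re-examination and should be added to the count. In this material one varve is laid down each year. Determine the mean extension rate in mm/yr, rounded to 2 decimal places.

After corrections the count is 22683 + 5 = 22688 varves.
The growth record spans 4295.5 − 31.3 = 4264.2 mm.
Extension rate ≈ 4264.2 / 22688 = 0.19 mm/yr.

0.19 mm/yr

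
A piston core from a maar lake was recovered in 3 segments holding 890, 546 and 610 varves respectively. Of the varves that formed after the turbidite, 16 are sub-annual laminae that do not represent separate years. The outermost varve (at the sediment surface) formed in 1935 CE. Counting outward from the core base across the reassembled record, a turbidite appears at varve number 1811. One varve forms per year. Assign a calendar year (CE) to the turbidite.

Total varves = 890 + 546 + 610 = 2046.
Between varve 1811 and the sediment surface there are 2046 − 1811 = 235 varves.
235 − 16 false = 219 true varves after the turbidite.
Counting back 219 years from 1935 CE places the turbidite in 1935 − 219 = 1716 CE.

1716 CE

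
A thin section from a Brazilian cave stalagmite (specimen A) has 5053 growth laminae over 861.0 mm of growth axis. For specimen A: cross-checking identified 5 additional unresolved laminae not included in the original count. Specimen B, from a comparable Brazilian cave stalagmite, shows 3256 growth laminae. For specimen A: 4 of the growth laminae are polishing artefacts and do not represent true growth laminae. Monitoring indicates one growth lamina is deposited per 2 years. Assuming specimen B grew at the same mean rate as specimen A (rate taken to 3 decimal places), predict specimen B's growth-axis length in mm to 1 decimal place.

553.5 mm

Specimen A: true growth lamina count = 5053 − 4 + 5 = 5054.
Specimen A: multiplying by 2 years per growth lamina: 5054 × 2 = 10108 years.
A: Extension rate ≈ 861.0 / 10108 = 0.085 mm/year.
Specimen B: multiplying by 2 years per growth lamina: 3256 × 2 = 6512 years. Length of B = 0.085 × 6512 = 553.5 mm.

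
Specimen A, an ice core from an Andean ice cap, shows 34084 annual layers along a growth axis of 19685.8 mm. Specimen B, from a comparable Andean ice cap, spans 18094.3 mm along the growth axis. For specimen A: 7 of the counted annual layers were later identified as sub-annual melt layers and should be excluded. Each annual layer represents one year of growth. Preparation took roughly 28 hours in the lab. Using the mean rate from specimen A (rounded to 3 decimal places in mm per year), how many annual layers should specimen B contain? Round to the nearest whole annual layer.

31305 annual layers

Specimen A: correcting the raw count gives 34084 − 7 = 34077 true annual layers.
A: Extension rate ≈ 19685.8 / 34077 = 0.578 mm/year.
B spans 18094.3 / 0.578 = 31305.02 years ≈ 31305 annual layers.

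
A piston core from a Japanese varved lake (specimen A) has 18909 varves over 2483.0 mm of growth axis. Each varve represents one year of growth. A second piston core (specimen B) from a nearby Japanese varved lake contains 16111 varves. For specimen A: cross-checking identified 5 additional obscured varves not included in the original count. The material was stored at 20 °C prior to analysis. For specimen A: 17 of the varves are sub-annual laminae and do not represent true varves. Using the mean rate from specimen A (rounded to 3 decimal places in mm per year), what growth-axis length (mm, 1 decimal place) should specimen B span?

2110.5 mm

Specimen A: after corrections the count is 18909 − 17 + 5 = 18897 varves.
A: 2483.0 mm over 18897 years gives 2483.0 / 18897 ≈ 0.131 mm/yr.
For B, 0.131 mm/year × 16111 years = 2110.5 mm.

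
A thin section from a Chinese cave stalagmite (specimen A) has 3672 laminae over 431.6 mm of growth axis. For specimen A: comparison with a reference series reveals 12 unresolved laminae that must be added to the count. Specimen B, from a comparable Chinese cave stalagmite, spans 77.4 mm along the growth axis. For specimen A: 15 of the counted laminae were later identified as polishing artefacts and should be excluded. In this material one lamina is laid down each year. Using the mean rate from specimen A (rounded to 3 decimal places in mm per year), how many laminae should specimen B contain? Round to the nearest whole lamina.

Specimen A: after corrections the count is 3672 − 15 + 12 = 3669 laminae.
A: Mean rate = 431.6 mm / 3669 years ≈ 0.118 mm/year.
For B, 77.4 / 0.118 = 655.93 years ≈ 656 laminae.

656 laminae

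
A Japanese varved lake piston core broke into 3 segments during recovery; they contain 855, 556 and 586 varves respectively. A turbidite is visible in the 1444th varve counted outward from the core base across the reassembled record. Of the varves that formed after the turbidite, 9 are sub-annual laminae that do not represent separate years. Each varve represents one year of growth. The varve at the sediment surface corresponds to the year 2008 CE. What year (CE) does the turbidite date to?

Total varves = 855 + 556 + 586 = 1997.
1997 − 1444 = 553 varves lie beyond the turbidite toward the sediment surface.
Excluding 9 false varves: 553 − 9 = 544.
2008 − 544 = 1464 CE.

1464 CE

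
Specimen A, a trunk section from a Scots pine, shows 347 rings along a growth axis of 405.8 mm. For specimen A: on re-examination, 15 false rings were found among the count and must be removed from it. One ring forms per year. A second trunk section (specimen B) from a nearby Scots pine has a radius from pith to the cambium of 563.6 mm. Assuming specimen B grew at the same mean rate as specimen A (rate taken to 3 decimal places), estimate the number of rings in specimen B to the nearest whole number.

Specimen A: adjusted count: 347 − 15 = 332 rings.
A: Extension rate ≈ 405.8 / 332 = 1.222 mm/year.
For B, 563.6 / 1.222 = 461.21 years ≈ 461 rings.

461 rings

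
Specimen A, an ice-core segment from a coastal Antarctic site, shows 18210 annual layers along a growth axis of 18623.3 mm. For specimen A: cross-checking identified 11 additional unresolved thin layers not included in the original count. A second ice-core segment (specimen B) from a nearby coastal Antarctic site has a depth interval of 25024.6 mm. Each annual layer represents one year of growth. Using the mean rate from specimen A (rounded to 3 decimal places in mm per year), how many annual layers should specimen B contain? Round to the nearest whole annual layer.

24486 annual layers

Specimen A: true annual layer count = 18210 + 11 = 18221.
A: 18623.3 mm over 18221 years gives 18623.3 / 18221 ≈ 1.022 mm per year.
For B, 25024.6 / 1.022 = 24485.91 years ≈ 24486 annual layers.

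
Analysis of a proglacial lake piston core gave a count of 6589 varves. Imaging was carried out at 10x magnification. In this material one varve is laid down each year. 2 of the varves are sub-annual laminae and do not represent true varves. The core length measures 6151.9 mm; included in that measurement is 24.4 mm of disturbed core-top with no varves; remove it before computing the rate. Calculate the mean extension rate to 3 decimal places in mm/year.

0.930 mm/year

Correcting the raw count gives 6589 − 2 = 6587 true varves.
Removing the 24.4 mm offcut leaves 6151.9 − 24.4 = 6127.5 mm.
6127.5 mm over 6587 years gives 6127.5 / 6587 ≈ 0.930 mm/year.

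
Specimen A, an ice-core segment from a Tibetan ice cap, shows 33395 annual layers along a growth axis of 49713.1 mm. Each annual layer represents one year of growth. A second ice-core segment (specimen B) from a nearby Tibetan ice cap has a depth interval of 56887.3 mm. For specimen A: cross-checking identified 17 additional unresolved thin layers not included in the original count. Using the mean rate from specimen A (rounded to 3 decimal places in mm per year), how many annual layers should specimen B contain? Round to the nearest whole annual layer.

38231 annual layers

Specimen A: correcting the raw count gives 33395 + 17 = 33412 true annual layers.
A: 49713.1 mm over 33412 years gives 49713.1 / 33412 ≈ 1.488 mm/yr.
Specimen B: 56887.3 mm / 1.488 mm per year = 38230.71 years ≈ 38231 annual layers.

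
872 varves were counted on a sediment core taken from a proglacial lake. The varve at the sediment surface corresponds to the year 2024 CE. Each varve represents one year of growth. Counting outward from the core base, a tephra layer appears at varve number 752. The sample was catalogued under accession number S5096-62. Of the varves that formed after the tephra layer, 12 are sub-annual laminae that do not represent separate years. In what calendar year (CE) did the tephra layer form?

1916 CE

The tephra layer sits at varve 752 from the core base, so 872 − 752 = 120 varves formed after it.
120 − 12 false = 108 true varves after the tephra layer.
The varve at the sediment surface is 2024 CE, so the tephra layer dates to 2024 − 108 = 1916 CE.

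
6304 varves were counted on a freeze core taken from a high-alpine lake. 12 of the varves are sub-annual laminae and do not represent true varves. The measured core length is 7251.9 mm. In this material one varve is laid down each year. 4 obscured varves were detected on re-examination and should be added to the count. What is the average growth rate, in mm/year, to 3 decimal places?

After corrections the count is 6304 − 12 + 4 = 6296 varves.
7251.9 mm over 6296 years gives 7251.9 / 6296 ≈ 1.152 mm/year.

1.152 mm/year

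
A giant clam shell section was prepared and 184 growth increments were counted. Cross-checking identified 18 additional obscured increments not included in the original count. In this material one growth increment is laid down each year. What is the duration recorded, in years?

202 years

After corrections the count is 184 + 18 = 202 growth increments.
With a one-to-one growth increment periodicity this is 202 years.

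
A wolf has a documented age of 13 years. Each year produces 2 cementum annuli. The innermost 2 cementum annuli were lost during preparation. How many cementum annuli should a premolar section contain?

24 cementum annuli

Expected cementum annuli: 13 × 2 = 26.
26 − 2 missed = 24 cementum annuli expected in the prepared section.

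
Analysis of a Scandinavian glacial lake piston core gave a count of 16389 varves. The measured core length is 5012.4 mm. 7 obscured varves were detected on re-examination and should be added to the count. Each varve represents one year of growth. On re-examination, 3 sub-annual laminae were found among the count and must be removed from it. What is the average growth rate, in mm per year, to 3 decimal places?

After corrections the count is 16389 − 3 + 7 = 16393 varves.
5012.4 mm over 16393 years gives 5012.4 / 16393 ≈ 0.306 mm per year.

0.306 mm per year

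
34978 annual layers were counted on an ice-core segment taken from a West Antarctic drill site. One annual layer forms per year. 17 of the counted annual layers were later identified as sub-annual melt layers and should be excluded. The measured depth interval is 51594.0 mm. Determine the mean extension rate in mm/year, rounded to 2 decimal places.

After corrections the count is 34978 − 17 = 34961 annual layers.
Extension rate ≈ 51594.0 / 34961 = 1.48 mm/year.

1.48 mm/year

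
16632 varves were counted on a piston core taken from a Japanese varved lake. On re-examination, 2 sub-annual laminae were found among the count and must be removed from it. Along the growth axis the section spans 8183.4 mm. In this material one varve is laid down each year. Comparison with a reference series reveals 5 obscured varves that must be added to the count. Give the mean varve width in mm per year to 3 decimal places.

0.492 mm per year

After corrections the count is 16632 − 2 + 5 = 16635 varves.
Extension rate ≈ 8183.4 / 16635 = 0.492 mm per year.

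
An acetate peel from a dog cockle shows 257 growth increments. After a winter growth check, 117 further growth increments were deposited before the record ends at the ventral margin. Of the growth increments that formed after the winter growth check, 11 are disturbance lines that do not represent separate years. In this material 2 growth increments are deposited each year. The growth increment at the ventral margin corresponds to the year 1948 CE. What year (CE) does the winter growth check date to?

117 growth increments formed after the winter growth check.
Excluding 11 false growth increments: 117 − 11 = 106.
106 growth increments at 2 per year is 106 / 2 = 53 years.
1948 − 53 = 1895 CE.

1895 CE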